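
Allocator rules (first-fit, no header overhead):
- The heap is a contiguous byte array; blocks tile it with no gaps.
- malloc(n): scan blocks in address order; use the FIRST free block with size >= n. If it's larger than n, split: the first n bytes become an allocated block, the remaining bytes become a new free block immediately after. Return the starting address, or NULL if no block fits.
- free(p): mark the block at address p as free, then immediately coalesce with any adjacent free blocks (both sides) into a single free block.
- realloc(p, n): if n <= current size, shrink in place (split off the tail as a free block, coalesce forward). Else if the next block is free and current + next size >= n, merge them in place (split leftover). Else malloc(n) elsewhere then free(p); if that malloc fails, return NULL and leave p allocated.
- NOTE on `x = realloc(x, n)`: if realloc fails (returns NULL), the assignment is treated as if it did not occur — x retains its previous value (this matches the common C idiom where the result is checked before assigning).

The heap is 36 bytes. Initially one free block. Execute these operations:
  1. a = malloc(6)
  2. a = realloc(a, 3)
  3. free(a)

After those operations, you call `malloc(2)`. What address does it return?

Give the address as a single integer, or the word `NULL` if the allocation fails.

Op 1: a = malloc(6) -> a = 0; heap: [0-5 ALLOC][6-35 FREE]
Op 2: a = realloc(a, 3) -> a = 0; heap: [0-2 ALLOC][3-35 FREE]
Op 3: free(a) -> (freed a); heap: [0-35 FREE]
malloc(2): first-fit scan over [0-35 FREE] -> 0

Answer: 0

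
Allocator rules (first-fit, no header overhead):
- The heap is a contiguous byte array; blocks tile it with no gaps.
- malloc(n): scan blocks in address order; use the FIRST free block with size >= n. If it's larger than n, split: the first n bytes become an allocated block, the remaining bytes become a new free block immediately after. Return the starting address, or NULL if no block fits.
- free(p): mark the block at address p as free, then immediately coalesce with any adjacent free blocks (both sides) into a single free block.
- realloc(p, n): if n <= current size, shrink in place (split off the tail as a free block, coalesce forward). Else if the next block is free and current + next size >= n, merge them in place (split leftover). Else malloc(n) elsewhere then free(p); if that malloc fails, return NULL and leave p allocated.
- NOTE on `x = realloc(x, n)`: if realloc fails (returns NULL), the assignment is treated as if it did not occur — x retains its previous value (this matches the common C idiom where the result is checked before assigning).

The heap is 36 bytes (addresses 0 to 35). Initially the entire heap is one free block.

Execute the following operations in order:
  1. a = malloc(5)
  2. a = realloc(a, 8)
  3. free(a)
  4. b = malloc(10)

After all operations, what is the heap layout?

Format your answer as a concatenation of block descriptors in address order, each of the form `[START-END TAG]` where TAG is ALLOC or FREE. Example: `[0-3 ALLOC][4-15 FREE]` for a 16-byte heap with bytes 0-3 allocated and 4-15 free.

Op 1: a = malloc(5) -> a = 0; heap: [0-4 ALLOC][5-35 FREE]
Op 2: a = realloc(a, 8) -> a = 0; heap: [0-7 ALLOC][8-35 FREE]
Op 3: free(a) -> (freed a); heap: [0-35 FREE]
Op 4: b = malloc(10) -> b = 0; heap: [0-9 ALLOC][10-35 FREE]

Answer: [0-9 ALLOC][10-35 FREE]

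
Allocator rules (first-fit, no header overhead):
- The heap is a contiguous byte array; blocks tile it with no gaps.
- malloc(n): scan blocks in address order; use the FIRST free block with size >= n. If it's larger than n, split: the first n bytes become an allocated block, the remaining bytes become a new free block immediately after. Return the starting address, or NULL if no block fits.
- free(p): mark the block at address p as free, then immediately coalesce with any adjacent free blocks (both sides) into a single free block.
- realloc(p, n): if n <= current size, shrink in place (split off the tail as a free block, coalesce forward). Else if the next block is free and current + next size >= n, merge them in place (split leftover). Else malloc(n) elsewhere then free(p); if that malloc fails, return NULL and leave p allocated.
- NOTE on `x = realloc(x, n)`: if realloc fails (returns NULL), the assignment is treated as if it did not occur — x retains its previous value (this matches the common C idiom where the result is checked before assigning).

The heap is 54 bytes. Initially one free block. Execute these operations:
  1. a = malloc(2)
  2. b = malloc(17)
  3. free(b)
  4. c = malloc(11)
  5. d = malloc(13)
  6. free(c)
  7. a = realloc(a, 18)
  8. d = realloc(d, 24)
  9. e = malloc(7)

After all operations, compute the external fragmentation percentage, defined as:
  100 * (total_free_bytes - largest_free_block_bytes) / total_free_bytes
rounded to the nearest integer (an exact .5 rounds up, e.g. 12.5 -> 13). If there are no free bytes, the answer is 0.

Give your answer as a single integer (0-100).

Op 1: a = malloc(2) -> a = 0; heap: [0-1 ALLOC][2-53 FREE]
Op 2: b = malloc(17) -> b = 2; heap: [0-1 ALLOC][2-18 ALLOC][19-53 FREE]
Op 3: free(b) -> (freed b); heap: [0-1 ALLOC][2-53 FREE]
Op 4: c = malloc(11) -> c = 2; heap: [0-1 ALLOC][2-12 ALLOC][13-53 FREE]
Op 5: d = malloc(13) -> d = 13; heap: [0-1 ALLOC][2-12 ALLOC][13-25 ALLOC][26-53 FREE]
Op 6: free(c) -> (freed c); heap: [0-1 ALLOC][2-12 FREE][13-25 ALLOC][26-53 FREE]
Op 7: a = realloc(a, 18) -> a = 26; heap: [0-12 FREE][13-25 ALLOC][26-43 ALLOC][44-53 FREE]
Op 8: d = realloc(d, 24) -> NULL (d unchanged); heap: [0-12 FREE][13-25 ALLOC][26-43 ALLOC][44-53 FREE]
Op 9: e = malloc(7) -> e = 0; heap: [0-6 ALLOC][7-12 FREE][13-25 ALLOC][26-43 ALLOC][44-53 FREE]
Free blocks: [6 10] total_free=16 largest=10 -> 100*(16-10)/16 = 600/16 = 37.5 -> rounds to 38

Answer: 38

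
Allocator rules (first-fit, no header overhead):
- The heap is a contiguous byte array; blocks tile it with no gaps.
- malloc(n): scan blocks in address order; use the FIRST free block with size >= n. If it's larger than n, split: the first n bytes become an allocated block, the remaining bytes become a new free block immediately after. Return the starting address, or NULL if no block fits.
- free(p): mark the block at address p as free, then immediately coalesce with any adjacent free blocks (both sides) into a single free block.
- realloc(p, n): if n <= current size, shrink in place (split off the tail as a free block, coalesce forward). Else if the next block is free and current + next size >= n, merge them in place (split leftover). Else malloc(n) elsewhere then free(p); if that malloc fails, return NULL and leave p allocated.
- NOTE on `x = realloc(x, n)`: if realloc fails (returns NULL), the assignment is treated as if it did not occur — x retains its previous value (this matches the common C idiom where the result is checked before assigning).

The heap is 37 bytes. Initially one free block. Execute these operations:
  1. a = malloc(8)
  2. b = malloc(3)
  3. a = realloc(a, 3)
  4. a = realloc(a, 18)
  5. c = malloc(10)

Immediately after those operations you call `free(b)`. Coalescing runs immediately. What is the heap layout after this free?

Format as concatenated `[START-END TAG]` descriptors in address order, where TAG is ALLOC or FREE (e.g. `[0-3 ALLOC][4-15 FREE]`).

Answer: [0-10 FREE][11-28 ALLOC][29-36 FREE]

Derivation:
Op 1: a = malloc(8) -> a = 0; heap: [0-7 ALLOC][8-36 FREE]
Op 2: b = malloc(3) -> b = 8; heap: [0-7 ALLOC][8-10 ALLOC][11-36 FREE]
Op 3: a = realloc(a, 3) -> a = 0; heap: [0-2 ALLOC][3-7 FREE][8-10 ALLOC][11-36 FREE]
Op 4: a = realloc(a, 18) -> a = 11; heap: [0-7 FREE][8-10 ALLOC][11-28 ALLOC][29-36 FREE]
Op 5: c = malloc(10) -> c = NULL; heap: [0-7 FREE][8-10 ALLOC][11-28 ALLOC][29-36 FREE]
free(b): b = 8 -> block [8-10 ALLOC]; mark free, coalesce with adjacent free neighbors -> [0-10 FREE][11-28 ALLOC][29-36 FREE]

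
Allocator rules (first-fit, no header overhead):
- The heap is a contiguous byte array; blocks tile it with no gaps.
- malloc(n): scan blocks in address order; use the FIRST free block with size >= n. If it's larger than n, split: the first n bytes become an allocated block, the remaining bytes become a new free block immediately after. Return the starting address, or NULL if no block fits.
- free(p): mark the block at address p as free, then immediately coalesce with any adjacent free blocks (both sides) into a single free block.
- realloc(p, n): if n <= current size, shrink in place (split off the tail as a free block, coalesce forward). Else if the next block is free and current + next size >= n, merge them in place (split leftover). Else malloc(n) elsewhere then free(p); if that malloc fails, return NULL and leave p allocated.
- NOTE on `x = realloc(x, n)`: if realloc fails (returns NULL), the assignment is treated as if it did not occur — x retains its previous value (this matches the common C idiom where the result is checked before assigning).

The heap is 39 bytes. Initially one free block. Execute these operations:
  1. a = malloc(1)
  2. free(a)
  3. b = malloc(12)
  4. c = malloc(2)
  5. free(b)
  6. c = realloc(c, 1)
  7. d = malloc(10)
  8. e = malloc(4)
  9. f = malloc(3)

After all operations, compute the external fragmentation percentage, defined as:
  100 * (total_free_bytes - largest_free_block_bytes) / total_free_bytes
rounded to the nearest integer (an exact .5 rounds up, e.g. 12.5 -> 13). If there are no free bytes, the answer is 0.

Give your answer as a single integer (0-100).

Answer: 10

Derivation:
Op 1: a = malloc(1) -> a = 0; heap: [0-0 ALLOC][1-38 FREE]
Op 2: free(a) -> (freed a); heap: [0-38 FREE]
Op 3: b = malloc(12) -> b = 0; heap: [0-11 ALLOC][12-38 FREE]
Op 4: c = malloc(2) -> c = 12; heap: [0-11 ALLOC][12-13 ALLOC][14-38 FREE]
Op 5: free(b) -> (freed b); heap: [0-11 FREE][12-13 ALLOC][14-38 FREE]
Op 6: c = realloc(c, 1) -> c = 12; heap: [0-11 FREE][12-12 ALLOC][13-38 FREE]
Op 7: d = malloc(10) -> d = 0; heap: [0-9 ALLOC][10-11 FREE][12-12 ALLOC][13-38 FREE]
Op 8: e = malloc(4) -> e = 13; heap: [0-9 ALLOC][10-11 FREE][12-12 ALLOC][13-16 ALLOC][17-38 FREE]
Op 9: f = malloc(3) -> f = 17; heap: [0-9 ALLOC][10-11 FREE][12-12 ALLOC][13-16 ALLOC][17-19 ALLOC][20-38 FREE]
Free blocks: [2 19] total_free=21 largest=19 -> 100*(21-19)/21 = 200/21 ≈ 9.524 -> rounds to 10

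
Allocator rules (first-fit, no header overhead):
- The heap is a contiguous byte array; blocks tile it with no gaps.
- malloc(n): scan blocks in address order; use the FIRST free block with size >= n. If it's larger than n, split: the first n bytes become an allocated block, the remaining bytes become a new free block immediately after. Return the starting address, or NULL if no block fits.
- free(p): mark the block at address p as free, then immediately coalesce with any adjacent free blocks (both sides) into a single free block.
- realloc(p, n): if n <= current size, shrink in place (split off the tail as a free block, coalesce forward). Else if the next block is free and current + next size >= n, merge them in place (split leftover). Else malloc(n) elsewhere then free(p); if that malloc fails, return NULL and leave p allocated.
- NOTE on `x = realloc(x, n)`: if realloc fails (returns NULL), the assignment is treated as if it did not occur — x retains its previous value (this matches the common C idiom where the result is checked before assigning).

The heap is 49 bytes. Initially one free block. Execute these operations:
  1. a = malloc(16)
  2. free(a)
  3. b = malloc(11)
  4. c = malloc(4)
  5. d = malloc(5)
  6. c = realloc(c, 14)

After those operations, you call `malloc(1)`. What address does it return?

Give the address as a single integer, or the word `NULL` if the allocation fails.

Op 1: a = malloc(16) -> a = 0; heap: [0-15 ALLOC][16-48 FREE]
Op 2: free(a) -> (freed a); heap: [0-48 FREE]
Op 3: b = malloc(11) -> b = 0; heap: [0-10 ALLOC][11-48 FREE]
Op 4: c = malloc(4) -> c = 11; heap: [0-10 ALLOC][11-14 ALLOC][15-48 FREE]
Op 5: d = malloc(5) -> d = 15; heap: [0-10 ALLOC][11-14 ALLOC][15-19 ALLOC][20-48 FREE]
Op 6: c = realloc(c, 14) -> c = 20; heap: [0-10 ALLOC][11-14 FREE][15-19 ALLOC][20-33 ALLOC][34-48 FREE]
malloc(1): first-fit scan over [0-10 ALLOC][11-14 FREE][15-19 ALLOC][20-33 ALLOC][34-48 FREE] -> 11

Answer: 11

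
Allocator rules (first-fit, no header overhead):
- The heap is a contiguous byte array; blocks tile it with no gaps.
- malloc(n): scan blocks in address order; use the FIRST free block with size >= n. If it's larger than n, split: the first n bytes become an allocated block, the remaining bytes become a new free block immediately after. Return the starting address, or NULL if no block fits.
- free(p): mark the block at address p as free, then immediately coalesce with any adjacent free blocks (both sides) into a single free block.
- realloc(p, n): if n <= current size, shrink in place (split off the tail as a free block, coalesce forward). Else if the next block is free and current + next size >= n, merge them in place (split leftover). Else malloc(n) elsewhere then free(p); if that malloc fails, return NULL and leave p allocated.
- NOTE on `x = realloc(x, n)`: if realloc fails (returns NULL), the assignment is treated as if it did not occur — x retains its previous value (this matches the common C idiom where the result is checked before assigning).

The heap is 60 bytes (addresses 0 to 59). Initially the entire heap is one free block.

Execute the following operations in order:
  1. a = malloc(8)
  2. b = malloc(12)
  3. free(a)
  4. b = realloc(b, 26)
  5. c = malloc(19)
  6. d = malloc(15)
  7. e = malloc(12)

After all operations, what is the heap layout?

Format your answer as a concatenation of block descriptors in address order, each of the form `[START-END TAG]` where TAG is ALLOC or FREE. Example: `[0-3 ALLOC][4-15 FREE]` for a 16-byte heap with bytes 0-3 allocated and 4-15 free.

Op 1: a = malloc(8) -> a = 0; heap: [0-7 ALLOC][8-59 FREE]
Op 2: b = malloc(12) -> b = 8; heap: [0-7 ALLOC][8-19 ALLOC][20-59 FREE]
Op 3: free(a) -> (freed a); heap: [0-7 FREE][8-19 ALLOC][20-59 FREE]
Op 4: b = realloc(b, 26) -> b = 8; heap: [0-7 FREE][8-33 ALLOC][34-59 FREE]
Op 5: c = malloc(19) -> c = 34; heap: [0-7 FREE][8-33 ALLOC][34-52 ALLOC][53-59 FREE]
Op 6: d = malloc(15) -> d = NULL; heap: [0-7 FREE][8-33 ALLOC][34-52 ALLOC][53-59 FREE]
Op 7: e = malloc(12) -> e = NULL; heap: [0-7 FREE][8-33 ALLOC][34-52 ALLOC][53-59 FREE]

Answer: [0-7 FREE][8-33 ALLOC][34-52 ALLOC][53-59 FREE]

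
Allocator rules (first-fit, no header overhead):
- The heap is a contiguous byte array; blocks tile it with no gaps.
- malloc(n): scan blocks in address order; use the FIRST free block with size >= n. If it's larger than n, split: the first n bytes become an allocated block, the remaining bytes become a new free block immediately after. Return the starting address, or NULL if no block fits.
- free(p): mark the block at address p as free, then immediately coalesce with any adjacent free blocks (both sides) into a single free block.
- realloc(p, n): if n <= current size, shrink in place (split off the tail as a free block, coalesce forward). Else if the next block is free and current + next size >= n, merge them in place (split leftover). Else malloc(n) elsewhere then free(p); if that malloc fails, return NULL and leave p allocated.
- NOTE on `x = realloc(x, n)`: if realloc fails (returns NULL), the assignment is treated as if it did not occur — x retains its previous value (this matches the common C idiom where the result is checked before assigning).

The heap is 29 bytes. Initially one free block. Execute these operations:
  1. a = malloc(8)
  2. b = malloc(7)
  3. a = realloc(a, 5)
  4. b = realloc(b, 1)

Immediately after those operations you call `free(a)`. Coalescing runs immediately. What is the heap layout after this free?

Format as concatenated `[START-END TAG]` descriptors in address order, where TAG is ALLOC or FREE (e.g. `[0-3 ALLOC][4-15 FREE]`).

Answer: [0-7 FREE][8-8 ALLOC][9-28 FREE]

Derivation:
Op 1: a = malloc(8) -> a = 0; heap: [0-7 ALLOC][8-28 FREE]
Op 2: b = malloc(7) -> b = 8; heap: [0-7 ALLOC][8-14 ALLOC][15-28 FREE]
Op 3: a = realloc(a, 5) -> a = 0; heap: [0-4 ALLOC][5-7 FREE][8-14 ALLOC][15-28 FREE]
Op 4: b = realloc(b, 1) -> b = 8; heap: [0-4 ALLOC][5-7 FREE][8-8 ALLOC][9-28 FREE]
free(a): a = 0 -> block [0-4 ALLOC]; mark free, coalesce with adjacent free neighbors -> [0-7 FREE][8-8 ALLOC][9-28 FREE]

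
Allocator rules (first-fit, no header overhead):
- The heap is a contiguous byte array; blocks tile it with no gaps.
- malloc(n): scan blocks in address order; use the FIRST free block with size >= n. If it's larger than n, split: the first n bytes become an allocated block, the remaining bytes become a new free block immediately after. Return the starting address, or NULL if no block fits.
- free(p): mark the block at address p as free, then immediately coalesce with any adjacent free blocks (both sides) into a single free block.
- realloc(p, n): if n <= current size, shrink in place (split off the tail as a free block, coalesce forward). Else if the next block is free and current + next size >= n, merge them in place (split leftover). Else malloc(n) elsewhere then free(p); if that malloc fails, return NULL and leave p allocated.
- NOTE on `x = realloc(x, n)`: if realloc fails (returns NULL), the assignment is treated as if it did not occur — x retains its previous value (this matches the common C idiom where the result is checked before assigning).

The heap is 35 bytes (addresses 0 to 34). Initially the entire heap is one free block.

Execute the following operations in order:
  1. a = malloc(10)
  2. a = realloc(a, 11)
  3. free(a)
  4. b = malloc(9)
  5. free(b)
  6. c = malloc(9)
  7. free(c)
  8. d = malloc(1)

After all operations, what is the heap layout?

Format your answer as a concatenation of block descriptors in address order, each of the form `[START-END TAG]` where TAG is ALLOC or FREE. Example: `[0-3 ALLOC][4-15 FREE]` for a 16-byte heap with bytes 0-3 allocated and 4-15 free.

Answer: [0-0 ALLOC][1-34 FREE]

Derivation:
Op 1: a = malloc(10) -> a = 0; heap: [0-9 ALLOC][10-34 FREE]
Op 2: a = realloc(a, 11) -> a = 0; heap: [0-10 ALLOC][11-34 FREE]
Op 3: free(a) -> (freed a); heap: [0-34 FREE]
Op 4: b = malloc(9) -> b = 0; heap: [0-8 ALLOC][9-34 FREE]
Op 5: free(b) -> (freed b); heap: [0-34 FREE]
Op 6: c = malloc(9) -> c = 0; heap: [0-8 ALLOC][9-34 FREE]
Op 7: free(c) -> (freed c); heap: [0-34 FREE]
Op 8: d = malloc(1) -> d = 0; heap: [0-0 ALLOC][1-34 FREE]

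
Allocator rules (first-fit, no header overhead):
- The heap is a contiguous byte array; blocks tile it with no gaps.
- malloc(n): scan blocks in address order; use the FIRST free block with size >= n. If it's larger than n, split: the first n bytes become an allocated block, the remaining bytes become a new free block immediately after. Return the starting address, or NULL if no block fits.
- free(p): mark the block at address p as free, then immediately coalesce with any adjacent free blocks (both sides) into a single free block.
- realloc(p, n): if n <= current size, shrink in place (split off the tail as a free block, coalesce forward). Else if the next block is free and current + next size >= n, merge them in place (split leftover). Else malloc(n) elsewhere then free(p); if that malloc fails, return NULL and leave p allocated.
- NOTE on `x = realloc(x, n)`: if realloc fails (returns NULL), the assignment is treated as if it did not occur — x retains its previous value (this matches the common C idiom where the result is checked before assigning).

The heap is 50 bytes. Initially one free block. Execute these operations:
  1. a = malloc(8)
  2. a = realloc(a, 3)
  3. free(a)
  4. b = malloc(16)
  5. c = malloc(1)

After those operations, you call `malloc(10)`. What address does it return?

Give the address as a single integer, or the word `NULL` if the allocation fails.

Op 1: a = malloc(8) -> a = 0; heap: [0-7 ALLOC][8-49 FREE]
Op 2: a = realloc(a, 3) -> a = 0; heap: [0-2 ALLOC][3-49 FREE]
Op 3: free(a) -> (freed a); heap: [0-49 FREE]
Op 4: b = malloc(16) -> b = 0; heap: [0-15 ALLOC][16-49 FREE]
Op 5: c = malloc(1) -> c = 16; heap: [0-15 ALLOC][16-16 ALLOC][17-49 FREE]
malloc(10): first-fit scan over [0-15 ALLOC][16-16 ALLOC][17-49 FREE] -> 17

Answer: 17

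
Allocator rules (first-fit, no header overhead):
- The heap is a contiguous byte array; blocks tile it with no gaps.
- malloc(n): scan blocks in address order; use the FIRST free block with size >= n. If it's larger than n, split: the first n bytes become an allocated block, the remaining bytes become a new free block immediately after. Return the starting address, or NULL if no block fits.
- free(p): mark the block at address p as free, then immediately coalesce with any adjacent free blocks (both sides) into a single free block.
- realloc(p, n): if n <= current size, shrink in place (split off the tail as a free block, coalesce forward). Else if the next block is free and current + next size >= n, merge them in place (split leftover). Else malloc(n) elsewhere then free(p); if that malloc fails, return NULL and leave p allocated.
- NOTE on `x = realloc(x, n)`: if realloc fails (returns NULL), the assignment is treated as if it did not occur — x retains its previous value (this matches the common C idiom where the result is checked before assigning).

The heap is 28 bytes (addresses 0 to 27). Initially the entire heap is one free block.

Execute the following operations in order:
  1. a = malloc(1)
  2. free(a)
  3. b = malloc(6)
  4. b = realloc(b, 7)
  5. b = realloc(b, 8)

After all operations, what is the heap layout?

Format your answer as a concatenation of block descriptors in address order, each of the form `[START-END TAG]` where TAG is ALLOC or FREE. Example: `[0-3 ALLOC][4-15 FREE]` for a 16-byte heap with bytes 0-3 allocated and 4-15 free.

Answer: [0-7 ALLOC][8-27 FREE]

Derivation:
Op 1: a = malloc(1) -> a = 0; heap: [0-0 ALLOC][1-27 FREE]
Op 2: free(a) -> (freed a); heap: [0-27 FREE]
Op 3: b = malloc(6) -> b = 0; heap: [0-5 ALLOC][6-27 FREE]
Op 4: b = realloc(b, 7) -> b = 0; heap: [0-6 ALLOC][7-27 FREE]
Op 5: b = realloc(b, 8) -> b = 0; heap: [0-7 ALLOC][8-27 FREE]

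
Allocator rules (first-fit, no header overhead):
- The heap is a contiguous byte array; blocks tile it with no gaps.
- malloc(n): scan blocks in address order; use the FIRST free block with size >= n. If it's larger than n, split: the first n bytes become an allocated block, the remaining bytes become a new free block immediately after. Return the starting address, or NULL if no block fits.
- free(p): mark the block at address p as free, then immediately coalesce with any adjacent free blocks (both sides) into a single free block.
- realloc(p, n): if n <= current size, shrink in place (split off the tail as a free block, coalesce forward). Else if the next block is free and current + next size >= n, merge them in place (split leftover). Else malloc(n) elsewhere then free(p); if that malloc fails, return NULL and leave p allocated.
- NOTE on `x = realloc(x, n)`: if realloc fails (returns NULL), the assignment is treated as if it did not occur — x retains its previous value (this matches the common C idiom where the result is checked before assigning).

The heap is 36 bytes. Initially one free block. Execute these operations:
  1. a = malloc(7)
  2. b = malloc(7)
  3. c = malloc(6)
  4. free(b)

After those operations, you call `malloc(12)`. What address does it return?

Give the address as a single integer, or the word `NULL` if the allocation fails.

Answer: 20

Derivation:
Op 1: a = malloc(7) -> a = 0; heap: [0-6 ALLOC][7-35 FREE]
Op 2: b = malloc(7) -> b = 7; heap: [0-6 ALLOC][7-13 ALLOC][14-35 FREE]
Op 3: c = malloc(6) -> c = 14; heap: [0-6 ALLOC][7-13 ALLOC][14-19 ALLOC][20-35 FREE]
Op 4: free(b) -> (freed b); heap: [0-6 ALLOC][7-13 FREE][14-19 ALLOC][20-35 FREE]
malloc(12): first-fit scan over [0-6 ALLOC][7-13 FREE][14-19 ALLOC][20-35 FREE] -> 20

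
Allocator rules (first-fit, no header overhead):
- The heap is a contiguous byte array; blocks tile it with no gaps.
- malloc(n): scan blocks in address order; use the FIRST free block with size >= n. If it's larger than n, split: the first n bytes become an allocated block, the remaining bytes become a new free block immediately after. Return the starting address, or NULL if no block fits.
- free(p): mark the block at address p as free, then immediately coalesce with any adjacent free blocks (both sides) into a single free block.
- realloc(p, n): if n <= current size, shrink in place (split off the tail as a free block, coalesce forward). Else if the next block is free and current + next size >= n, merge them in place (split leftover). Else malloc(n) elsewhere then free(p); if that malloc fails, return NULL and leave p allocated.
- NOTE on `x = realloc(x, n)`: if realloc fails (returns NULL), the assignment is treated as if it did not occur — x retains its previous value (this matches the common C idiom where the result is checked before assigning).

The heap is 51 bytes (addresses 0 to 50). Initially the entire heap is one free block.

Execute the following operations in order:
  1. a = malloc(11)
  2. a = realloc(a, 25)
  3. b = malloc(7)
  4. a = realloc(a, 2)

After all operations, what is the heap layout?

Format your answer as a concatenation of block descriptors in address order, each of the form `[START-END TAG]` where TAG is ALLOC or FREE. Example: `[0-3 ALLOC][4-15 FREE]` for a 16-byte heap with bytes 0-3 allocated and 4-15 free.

Answer: [0-1 ALLOC][2-24 FREE][25-31 ALLOC][32-50 FREE]

Derivation:
Op 1: a = malloc(11) -> a = 0; heap: [0-10 ALLOC][11-50 FREE]
Op 2: a = realloc(a, 25) -> a = 0; heap: [0-24 ALLOC][25-50 FREE]
Op 3: b = malloc(7) -> b = 25; heap: [0-24 ALLOC][25-31 ALLOC][32-50 FREE]
Op 4: a = realloc(a, 2) -> a = 0; heap: [0-1 ALLOC][2-24 FREE][25-31 ALLOC][32-50 FREE]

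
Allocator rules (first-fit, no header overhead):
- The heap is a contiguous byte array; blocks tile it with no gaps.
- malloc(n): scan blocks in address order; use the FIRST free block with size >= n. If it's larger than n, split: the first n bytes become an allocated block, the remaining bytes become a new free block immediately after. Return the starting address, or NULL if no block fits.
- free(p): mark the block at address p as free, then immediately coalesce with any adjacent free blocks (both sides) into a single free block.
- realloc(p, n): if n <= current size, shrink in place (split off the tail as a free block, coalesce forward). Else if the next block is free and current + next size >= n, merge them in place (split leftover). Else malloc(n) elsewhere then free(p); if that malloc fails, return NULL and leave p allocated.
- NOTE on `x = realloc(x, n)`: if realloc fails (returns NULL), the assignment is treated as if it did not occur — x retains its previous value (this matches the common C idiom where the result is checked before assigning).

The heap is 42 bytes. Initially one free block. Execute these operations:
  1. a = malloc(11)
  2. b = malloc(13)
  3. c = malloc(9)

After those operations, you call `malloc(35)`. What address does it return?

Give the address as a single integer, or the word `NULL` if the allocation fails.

Answer: NULL

Derivation:
Op 1: a = malloc(11) -> a = 0; heap: [0-10 ALLOC][11-41 FREE]
Op 2: b = malloc(13) -> b = 11; heap: [0-10 ALLOC][11-23 ALLOC][24-41 FREE]
Op 3: c = malloc(9) -> c = 24; heap: [0-10 ALLOC][11-23 ALLOC][24-32 ALLOC][33-41 FREE]
malloc(35): first-fit scan over [0-10 ALLOC][11-23 ALLOC][24-32 ALLOC][33-41 FREE] -> NULL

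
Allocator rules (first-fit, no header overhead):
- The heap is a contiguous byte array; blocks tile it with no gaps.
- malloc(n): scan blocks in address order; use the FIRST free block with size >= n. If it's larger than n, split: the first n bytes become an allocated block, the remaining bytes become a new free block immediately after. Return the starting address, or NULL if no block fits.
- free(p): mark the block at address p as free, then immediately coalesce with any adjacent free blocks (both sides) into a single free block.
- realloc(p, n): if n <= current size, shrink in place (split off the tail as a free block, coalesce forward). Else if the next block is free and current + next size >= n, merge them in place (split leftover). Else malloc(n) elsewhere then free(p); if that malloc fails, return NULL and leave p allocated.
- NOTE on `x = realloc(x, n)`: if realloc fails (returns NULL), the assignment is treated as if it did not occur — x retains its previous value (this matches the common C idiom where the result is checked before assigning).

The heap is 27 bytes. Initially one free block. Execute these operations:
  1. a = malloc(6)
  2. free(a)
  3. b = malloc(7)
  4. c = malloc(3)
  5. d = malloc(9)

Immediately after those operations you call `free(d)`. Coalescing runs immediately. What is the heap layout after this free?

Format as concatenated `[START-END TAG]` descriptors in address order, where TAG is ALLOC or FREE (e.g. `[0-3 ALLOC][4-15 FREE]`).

Op 1: a = malloc(6) -> a = 0; heap: [0-5 ALLOC][6-26 FREE]
Op 2: free(a) -> (freed a); heap: [0-26 FREE]
Op 3: b = malloc(7) -> b = 0; heap: [0-6 ALLOC][7-26 FREE]
Op 4: c = malloc(3) -> c = 7; heap: [0-6 ALLOC][7-9 ALLOC][10-26 FREE]
Op 5: d = malloc(9) -> d = 10; heap: [0-6 ALLOC][7-9 ALLOC][10-18 ALLOC][19-26 FREE]
free(d): d = 10 -> block [10-18 ALLOC]; mark free, coalesce with adjacent free neighbors -> [0-6 ALLOC][7-9 ALLOC][10-26 FREE]

Answer: [0-6 ALLOC][7-9 ALLOC][10-26 FREE]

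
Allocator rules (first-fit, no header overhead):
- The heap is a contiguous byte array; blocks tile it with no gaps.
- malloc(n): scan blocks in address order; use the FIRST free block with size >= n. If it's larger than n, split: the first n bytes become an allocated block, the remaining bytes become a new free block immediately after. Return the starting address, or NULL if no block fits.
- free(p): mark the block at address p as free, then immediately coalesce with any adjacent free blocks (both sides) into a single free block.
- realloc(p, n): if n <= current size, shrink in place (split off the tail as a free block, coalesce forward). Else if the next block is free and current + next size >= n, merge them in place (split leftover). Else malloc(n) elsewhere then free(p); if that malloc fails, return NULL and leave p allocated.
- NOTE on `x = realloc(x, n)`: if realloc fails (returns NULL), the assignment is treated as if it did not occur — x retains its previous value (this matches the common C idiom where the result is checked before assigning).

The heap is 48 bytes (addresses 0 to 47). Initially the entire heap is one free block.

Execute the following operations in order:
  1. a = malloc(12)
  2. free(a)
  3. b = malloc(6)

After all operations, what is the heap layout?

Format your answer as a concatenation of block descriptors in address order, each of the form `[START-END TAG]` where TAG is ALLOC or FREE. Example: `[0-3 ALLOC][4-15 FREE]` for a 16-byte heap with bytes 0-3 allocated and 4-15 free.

Answer: [0-5 ALLOC][6-47 FREE]

Derivation:
Op 1: a = malloc(12) -> a = 0; heap: [0-11 ALLOC][12-47 FREE]
Op 2: free(a) -> (freed a); heap: [0-47 FREE]
Op 3: b = malloc(6) -> b = 0; heap: [0-5 ALLOC][6-47 FREE]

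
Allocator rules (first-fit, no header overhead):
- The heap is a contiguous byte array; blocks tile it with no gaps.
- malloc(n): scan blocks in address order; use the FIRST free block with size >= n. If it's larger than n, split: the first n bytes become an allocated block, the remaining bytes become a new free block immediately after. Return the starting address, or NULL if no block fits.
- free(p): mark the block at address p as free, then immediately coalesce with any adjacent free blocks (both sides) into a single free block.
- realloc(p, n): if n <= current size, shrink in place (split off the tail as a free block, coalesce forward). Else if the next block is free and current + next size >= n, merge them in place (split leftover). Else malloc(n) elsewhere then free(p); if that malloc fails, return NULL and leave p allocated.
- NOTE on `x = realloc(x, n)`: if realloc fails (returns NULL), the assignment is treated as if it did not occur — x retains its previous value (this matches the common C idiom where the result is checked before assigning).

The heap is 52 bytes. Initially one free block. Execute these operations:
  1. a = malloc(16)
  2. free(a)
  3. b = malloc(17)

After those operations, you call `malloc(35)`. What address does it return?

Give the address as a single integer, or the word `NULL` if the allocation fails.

Op 1: a = malloc(16) -> a = 0; heap: [0-15 ALLOC][16-51 FREE]
Op 2: free(a) -> (freed a); heap: [0-51 FREE]
Op 3: b = malloc(17) -> b = 0; heap: [0-16 ALLOC][17-51 FREE]
malloc(35): first-fit scan over [0-16 ALLOC][17-51 FREE] -> 17

Answer: 17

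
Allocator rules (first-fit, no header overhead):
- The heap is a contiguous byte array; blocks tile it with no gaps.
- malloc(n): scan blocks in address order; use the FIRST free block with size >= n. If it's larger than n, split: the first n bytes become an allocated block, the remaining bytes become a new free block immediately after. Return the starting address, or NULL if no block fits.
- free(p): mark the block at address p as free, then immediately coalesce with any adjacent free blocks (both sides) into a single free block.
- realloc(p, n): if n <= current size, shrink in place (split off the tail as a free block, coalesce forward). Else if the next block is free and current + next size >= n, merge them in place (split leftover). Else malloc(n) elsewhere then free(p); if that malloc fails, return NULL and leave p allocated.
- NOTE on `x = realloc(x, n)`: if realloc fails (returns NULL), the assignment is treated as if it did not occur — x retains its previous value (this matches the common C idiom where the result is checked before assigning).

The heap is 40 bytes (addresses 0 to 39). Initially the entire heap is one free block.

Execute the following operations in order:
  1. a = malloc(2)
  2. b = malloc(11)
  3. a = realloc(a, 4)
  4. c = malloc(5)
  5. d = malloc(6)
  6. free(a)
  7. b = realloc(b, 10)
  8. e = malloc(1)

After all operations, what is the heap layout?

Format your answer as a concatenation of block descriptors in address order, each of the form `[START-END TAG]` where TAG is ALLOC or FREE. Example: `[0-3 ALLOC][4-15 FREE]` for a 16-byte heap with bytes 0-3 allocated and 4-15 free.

Op 1: a = malloc(2) -> a = 0; heap: [0-1 ALLOC][2-39 FREE]
Op 2: b = malloc(11) -> b = 2; heap: [0-1 ALLOC][2-12 ALLOC][13-39 FREE]
Op 3: a = realloc(a, 4) -> a = 13; heap: [0-1 FREE][2-12 ALLOC][13-16 ALLOC][17-39 FREE]
Op 4: c = malloc(5) -> c = 17; heap: [0-1 FREE][2-12 ALLOC][13-16 ALLOC][17-21 ALLOC][22-39 FREE]
Op 5: d = malloc(6) -> d = 22; heap: [0-1 FREE][2-12 ALLOC][13-16 ALLOC][17-21 ALLOC][22-27 ALLOC][28-39 FREE]
Op 6: free(a) -> (freed a); heap: [0-1 FREE][2-12 ALLOC][13-16 FREE][17-21 ALLOC][22-27 ALLOC][28-39 FREE]
Op 7: b = realloc(b, 10) -> b = 2; heap: [0-1 FREE][2-11 ALLOC][12-16 FREE][17-21 ALLOC][22-27 ALLOC][28-39 FREE]
Op 8: e = malloc(1) -> e = 0; heap: [0-0 ALLOC][1-1 FREE][2-11 ALLOC][12-16 FREE][17-21 ALLOC][22-27 ALLOC][28-39 FREE]

Answer: [0-0 ALLOC][1-1 FREE][2-11 ALLOC][12-16 FREE][17-21 ALLOC][22-27 ALLOC][28-39 FREE]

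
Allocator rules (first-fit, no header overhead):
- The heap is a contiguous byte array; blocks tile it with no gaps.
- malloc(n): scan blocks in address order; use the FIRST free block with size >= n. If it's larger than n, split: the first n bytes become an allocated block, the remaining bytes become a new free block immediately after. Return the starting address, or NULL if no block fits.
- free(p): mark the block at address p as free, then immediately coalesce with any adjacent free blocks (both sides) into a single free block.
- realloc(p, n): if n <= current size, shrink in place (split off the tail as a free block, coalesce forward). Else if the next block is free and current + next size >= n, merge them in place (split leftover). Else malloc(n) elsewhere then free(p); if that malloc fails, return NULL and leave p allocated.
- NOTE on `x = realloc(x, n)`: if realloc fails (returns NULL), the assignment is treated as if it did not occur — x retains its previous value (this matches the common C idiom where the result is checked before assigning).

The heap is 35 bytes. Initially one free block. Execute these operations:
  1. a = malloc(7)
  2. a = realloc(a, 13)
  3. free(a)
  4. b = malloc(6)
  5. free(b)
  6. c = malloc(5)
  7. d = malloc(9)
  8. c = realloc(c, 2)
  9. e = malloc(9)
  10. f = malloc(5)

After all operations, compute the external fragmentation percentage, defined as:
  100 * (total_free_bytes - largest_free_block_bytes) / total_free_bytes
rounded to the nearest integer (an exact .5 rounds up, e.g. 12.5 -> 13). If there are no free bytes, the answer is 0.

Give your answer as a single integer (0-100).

Op 1: a = malloc(7) -> a = 0; heap: [0-6 ALLOC][7-34 FREE]
Op 2: a = realloc(a, 13) -> a = 0; heap: [0-12 ALLOC][13-34 FREE]
Op 3: free(a) -> (freed a); heap: [0-34 FREE]
Op 4: b = malloc(6) -> b = 0; heap: [0-5 ALLOC][6-34 FREE]
Op 5: free(b) -> (freed b); heap: [0-34 FREE]
Op 6: c = malloc(5) -> c = 0; heap: [0-4 ALLOC][5-34 FREE]
Op 7: d = malloc(9) -> d = 5; heap: [0-4 ALLOC][5-13 ALLOC][14-34 FREE]
Op 8: c = realloc(c, 2) -> c = 0; heap: [0-1 ALLOC][2-4 FREE][5-13 ALLOC][14-34 FREE]
Op 9: e = malloc(9) -> e = 14; heap: [0-1 ALLOC][2-4 FREE][5-13 ALLOC][14-22 ALLOC][23-34 FREE]
Op 10: f = malloc(5) -> f = 23; heap: [0-1 ALLOC][2-4 FREE][5-13 ALLOC][14-22 ALLOC][23-27 ALLOC][28-34 FREE]
Free blocks: [3 7] total_free=10 largest=7 -> 100*(10-7)/10 = 300/10 = 30

Answer: 30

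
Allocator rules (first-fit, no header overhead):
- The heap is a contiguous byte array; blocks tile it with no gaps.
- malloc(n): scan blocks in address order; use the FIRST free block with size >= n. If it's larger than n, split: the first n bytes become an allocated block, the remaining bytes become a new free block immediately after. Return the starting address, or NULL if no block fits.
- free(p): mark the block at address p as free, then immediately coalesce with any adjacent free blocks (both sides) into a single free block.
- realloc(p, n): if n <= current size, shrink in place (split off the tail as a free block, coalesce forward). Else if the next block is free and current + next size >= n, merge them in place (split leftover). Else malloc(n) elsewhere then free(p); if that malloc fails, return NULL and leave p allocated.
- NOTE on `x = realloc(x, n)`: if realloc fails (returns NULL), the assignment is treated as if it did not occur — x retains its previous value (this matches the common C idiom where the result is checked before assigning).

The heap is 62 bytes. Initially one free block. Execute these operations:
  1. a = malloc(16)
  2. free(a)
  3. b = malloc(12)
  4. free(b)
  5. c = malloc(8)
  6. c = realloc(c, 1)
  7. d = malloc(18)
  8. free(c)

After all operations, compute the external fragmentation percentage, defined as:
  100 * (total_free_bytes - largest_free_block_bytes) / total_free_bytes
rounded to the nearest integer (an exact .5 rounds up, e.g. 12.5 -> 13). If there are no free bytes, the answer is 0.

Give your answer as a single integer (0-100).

Op 1: a = malloc(16) -> a = 0; heap: [0-15 ALLOC][16-61 FREE]
Op 2: free(a) -> (freed a); heap: [0-61 FREE]
Op 3: b = malloc(12) -> b = 0; heap: [0-11 ALLOC][12-61 FREE]
Op 4: free(b) -> (freed b); heap: [0-61 FREE]
Op 5: c = malloc(8) -> c = 0; heap: [0-7 ALLOC][8-61 FREE]
Op 6: c = realloc(c, 1) -> c = 0; heap: [0-0 ALLOC][1-61 FREE]
Op 7: d = malloc(18) -> d = 1; heap: [0-0 ALLOC][1-18 ALLOC][19-61 FREE]
Op 8: free(c) -> (freed c); heap: [0-0 FREE][1-18 ALLOC][19-61 FREE]
Free blocks: [1 43] total_free=44 largest=43 -> 100*(44-43)/44 = 100/44 ≈ 2.273 -> rounds to 2

Answer: 2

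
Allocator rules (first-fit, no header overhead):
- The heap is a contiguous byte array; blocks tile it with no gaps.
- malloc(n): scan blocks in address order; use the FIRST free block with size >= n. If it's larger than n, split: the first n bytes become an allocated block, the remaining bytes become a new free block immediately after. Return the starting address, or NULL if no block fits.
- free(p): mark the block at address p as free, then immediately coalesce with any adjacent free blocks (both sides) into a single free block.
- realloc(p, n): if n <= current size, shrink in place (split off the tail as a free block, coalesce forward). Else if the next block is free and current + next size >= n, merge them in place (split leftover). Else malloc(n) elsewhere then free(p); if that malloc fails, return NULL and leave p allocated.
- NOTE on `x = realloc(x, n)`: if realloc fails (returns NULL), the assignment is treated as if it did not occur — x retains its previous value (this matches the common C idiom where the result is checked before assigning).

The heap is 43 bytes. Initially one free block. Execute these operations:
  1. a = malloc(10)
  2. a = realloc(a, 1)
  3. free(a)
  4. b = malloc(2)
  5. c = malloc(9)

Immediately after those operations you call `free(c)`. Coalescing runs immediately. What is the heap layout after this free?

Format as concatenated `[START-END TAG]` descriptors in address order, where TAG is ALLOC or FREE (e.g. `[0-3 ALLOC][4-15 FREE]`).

Op 1: a = malloc(10) -> a = 0; heap: [0-9 ALLOC][10-42 FREE]
Op 2: a = realloc(a, 1) -> a = 0; heap: [0-0 ALLOC][1-42 FREE]
Op 3: free(a) -> (freed a); heap: [0-42 FREE]
Op 4: b = malloc(2) -> b = 0; heap: [0-1 ALLOC][2-42 FREE]
Op 5: c = malloc(9) -> c = 2; heap: [0-1 ALLOC][2-10 ALLOC][11-42 FREE]
free(c): c = 2 -> block [2-10 ALLOC]; mark free, coalesce with adjacent free neighbors -> [0-1 ALLOC][2-42 FREE]

Answer: [0-1 ALLOC][2-42 FREE]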